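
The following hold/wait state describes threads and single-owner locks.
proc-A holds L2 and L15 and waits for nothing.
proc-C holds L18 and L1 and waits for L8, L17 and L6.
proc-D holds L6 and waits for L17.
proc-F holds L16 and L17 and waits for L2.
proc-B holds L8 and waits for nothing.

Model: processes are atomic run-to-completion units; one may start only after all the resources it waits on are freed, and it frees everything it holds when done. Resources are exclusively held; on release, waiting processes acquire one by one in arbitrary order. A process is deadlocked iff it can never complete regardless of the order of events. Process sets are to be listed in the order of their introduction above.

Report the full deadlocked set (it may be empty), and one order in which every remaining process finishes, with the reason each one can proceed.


The deadlocked set is empty.
Key observation: the wait relation is loop-free; peeling off processes with no waits unwinds the whole state.
One completion order for the rest: proc-A, proc-F, proc-B, proc-D, proc-C.
Walking it through:
  proc-A waits on nothing -> runs at once and releases L2 and L15
  run proc-F (all its waits — L2 — are resolved); releases L16 and L17
  proc-B waits on nothing -> runs at once and releases L8
  run proc-D (all its waits — L17 — are resolved); releases L6
  run proc-C (all its waits — L8, L17 and L6 — are resolved); releases L18 and L1


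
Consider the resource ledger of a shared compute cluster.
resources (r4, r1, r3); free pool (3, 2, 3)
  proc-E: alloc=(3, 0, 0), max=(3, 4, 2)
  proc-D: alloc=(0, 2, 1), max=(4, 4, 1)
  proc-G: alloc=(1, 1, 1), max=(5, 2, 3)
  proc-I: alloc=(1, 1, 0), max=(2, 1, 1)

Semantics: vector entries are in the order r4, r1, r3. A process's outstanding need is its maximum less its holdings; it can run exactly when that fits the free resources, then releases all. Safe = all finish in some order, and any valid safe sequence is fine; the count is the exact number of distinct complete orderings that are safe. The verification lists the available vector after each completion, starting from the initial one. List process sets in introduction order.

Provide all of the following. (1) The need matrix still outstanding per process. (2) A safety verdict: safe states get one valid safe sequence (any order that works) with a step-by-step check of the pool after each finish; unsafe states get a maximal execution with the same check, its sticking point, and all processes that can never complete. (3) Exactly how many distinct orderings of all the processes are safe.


(1) Need matrix, components ordered r4, r1, r3:
  proc-E: (0, 4, 2)
  proc-D: (4, 2, 0)
  proc-G: (4, 1, 2)
  proc-I: (1, 0, 1)
(2) SAFE, for example via the order proc-I, proc-G, proc-E, proc-D.
Key observation: the first exact fit in this order is proc-G — it needs (4, 1, 2) with (4, 3, 3) free, meeting a requested resource to the last unit.
Verifying each step:
  pool = (3, 2, 3)
  proc-I: need (1, 0, 1) fits (3, 2, 3); releases (1, 1, 0), pool now (4, 3, 3)
  proc-G: need (4, 1, 2) fits (4, 3, 3); releases (1, 1, 1), pool now (5, 4, 4)
  proc-E: need (0, 4, 2) fits (5, 4, 4); releases (3, 0, 0), pool now (8, 4, 4)
  proc-D: need (4, 2, 0) fits (8, 4, 4); releases (0, 2, 1), pool now (8, 6, 5)
(3) The exact count: 4 of the possible complete orderings are safe sequences.


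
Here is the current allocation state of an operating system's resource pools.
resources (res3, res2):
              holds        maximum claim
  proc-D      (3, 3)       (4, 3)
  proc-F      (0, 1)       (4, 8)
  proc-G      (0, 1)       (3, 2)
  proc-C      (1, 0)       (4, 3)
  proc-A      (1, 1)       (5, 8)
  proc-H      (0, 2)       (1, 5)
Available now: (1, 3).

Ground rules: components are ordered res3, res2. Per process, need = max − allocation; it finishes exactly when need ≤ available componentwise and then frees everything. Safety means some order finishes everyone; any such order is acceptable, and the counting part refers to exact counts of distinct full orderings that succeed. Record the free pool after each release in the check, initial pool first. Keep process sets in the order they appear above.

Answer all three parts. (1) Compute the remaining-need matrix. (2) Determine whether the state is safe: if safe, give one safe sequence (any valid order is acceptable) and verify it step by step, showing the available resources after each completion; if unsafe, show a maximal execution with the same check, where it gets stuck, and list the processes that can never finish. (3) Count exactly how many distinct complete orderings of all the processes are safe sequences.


(1) Remaining need (order res3, res2):
  proc-D: (1, 0)
  proc-F: (4, 7)
  proc-G: (3, 1)
  proc-C: (3, 3)
  proc-A: (4, 7)
  proc-H: (1, 3)
(2) SAFE. One safe sequence: proc-H, proc-D, proc-G, proc-A, proc-C, proc-F.
Key observation: at proc-H the run first touches a limit — (1, 3) against (1, 3), exact on a resource it actually requests.
Step-by-step check:
  pool = (1, 3)
  proc-H: need (1, 3) fits (1, 3); releases (0, 2), pool now (1, 5)
  proc-D: need (1, 0) fits (1, 5); releases (3, 3), pool now (4, 8)
  proc-G: need (3, 1) fits (4, 8); releases (0, 1), pool now (4, 9)
  proc-A: need (4, 7) fits (4, 9); releases (1, 1), pool now (5, 10)
  proc-C: need (3, 3) fits (5, 10); releases (1, 0), pool now (6, 10)
  proc-F: need (4, 7) fits (6, 10); releases (0, 1), pool now (6, 11)
(3) The exact count: 84 of the possible complete orderings are safe sequences.


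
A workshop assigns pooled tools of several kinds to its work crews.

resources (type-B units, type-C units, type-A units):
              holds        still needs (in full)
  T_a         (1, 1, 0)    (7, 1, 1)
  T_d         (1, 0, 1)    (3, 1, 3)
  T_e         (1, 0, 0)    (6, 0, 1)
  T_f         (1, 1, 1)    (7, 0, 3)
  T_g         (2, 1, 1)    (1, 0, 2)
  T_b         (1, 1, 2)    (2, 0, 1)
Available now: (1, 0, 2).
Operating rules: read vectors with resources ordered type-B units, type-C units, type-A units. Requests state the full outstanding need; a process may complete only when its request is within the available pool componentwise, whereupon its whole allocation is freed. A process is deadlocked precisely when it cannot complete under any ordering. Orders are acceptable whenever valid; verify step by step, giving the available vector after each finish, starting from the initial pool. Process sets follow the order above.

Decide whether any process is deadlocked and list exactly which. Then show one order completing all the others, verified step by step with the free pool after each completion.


The deadlocked set is T_a, T_e and T_f.
Key observation: after T_g, T_b, T_d complete, (5, 2, 6) is the best the pool ever gets, yet each leftover process wants more type-B units.
The rest can finish in the order T_g, T_b, T_d. Walking it through:
  pool = (1, 0, 2)
  T_g needs (1, 0, 2) <= (1, 0, 2) -> finishes; pool += (2, 1, 1) = (3, 1, 3)
  T_b needs (2, 0, 1) <= (3, 1, 3) -> finishes; pool += (1, 1, 2) = (4, 2, 5)
  T_d needs (3, 1, 3) <= (4, 2, 5) -> finishes; pool += (1, 0, 1) = (5, 2, 6)
The blocked processes can never fit:
  blocked: T_a wants (7, 1, 1), pool (5, 2, 6) — not enough type-B units
  blocked: T_e wants (6, 0, 1), pool (5, 2, 6) — not enough type-B units
  blocked: T_f wants (7, 0, 3), pool (5, 2, 6) — not enough type-B units


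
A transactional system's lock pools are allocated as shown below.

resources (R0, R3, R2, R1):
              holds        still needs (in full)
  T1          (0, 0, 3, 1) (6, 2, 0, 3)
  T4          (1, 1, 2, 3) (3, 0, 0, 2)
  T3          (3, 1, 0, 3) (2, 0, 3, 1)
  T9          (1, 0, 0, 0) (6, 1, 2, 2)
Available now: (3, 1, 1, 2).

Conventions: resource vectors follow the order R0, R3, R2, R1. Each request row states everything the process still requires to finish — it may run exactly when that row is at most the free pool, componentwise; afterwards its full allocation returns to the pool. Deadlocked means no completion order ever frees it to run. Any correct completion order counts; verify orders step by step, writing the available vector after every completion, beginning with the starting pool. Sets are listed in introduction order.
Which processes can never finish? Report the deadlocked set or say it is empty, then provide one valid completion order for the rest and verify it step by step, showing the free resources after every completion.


The deadlocked set is empty.
Key observation: starting with T4, each completion frees enough for the next — no one is permanently blocked.
One completion order for the rest: T4, T3, T1, T9. Walking it through:
  pool = (3, 1, 1, 2)
  T4: need (3, 0, 0, 2) fits (3, 1, 1, 2); releases (1, 1, 2, 3), pool now (4, 2, 3, 5)
  T3: need (2, 0, 3, 1) fits (4, 2, 3, 5); releases (3, 1, 0, 3), pool now (7, 3, 3, 8)
  T1: need (6, 2, 0, 3) fits (7, 3, 3, 8); releases (0, 0, 3, 1), pool now (7, 3, 6, 9)
  T9: need (6, 1, 2, 2) fits (7, 3, 6, 9); releases (1, 0, 0, 0), pool now (8, 3, 6, 9)


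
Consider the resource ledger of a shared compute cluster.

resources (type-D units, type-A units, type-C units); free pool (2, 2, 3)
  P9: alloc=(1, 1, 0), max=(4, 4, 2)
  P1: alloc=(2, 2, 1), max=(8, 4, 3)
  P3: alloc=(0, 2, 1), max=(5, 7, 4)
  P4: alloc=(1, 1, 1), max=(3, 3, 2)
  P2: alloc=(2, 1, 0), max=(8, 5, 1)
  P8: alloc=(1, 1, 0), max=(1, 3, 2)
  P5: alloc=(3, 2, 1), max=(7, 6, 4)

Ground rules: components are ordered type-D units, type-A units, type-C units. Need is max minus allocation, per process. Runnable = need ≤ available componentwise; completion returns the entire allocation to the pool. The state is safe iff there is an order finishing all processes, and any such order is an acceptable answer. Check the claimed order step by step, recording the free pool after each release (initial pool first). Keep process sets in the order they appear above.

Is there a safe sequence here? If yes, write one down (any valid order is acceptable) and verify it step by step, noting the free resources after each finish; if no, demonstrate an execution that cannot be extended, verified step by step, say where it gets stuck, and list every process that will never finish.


The state is SAFE; one workable sequence: P8, P4, P5, P9, P3, P2, P1.
Key observation: at P8 the run first touches a limit — (0, 2, 2) against (2, 2, 3), exact on a resource it actually requests.
Verifying each step:
  pool = (2, 2, 3)
  P8 needs (0, 2, 2) <= (2, 2, 3) -> finishes; pool += (1, 1, 0) = (3, 3, 3)
  P4 needs (2, 2, 1) <= (3, 3, 3) -> finishes; pool += (1, 1, 1) = (4, 4, 4)
  P5 needs (4, 4, 3) <= (4, 4, 4) -> finishes; pool += (3, 2, 1) = (7, 6, 5)
  P9 needs (3, 3, 2) <= (7, 6, 5) -> finishes; pool += (1, 1, 0) = (8, 7, 5)
  P3 needs (5, 5, 3) <= (8, 7, 5) -> finishes; pool += (0, 2, 1) = (8, 9, 6)
  P2 needs (6, 4, 1) <= (8, 9, 6) -> finishes; pool += (2, 1, 0) = (10, 10, 6)
  P1 needs (6, 2, 2) <= (10, 10, 6) -> finishes; pool += (2, 2, 1) = (12, 12, 7)


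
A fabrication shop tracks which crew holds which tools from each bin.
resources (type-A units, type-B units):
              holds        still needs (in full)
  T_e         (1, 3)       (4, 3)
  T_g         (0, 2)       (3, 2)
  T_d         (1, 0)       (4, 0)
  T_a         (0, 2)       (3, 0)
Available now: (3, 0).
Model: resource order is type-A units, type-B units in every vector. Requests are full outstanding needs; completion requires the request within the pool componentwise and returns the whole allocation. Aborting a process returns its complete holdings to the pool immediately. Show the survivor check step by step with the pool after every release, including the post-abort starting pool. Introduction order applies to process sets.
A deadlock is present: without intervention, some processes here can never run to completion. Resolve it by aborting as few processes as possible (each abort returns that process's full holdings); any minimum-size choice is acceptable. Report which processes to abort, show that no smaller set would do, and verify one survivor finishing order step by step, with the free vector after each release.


Abort T_e.
Key observation: the returned (1, 3) from T_e is what brings T_d — unrunnable before, under any order — into play at step 1.
Why nothing smaller works: aborting no one leaves the state deadlocked as given.
The survivors complete as T_d, T_a, T_g. Check, step by step (starting from the post-abort pool):
  pool = (4, 3)
  T_d: need (4, 0) fits (4, 3); releases (1, 0), pool now (5, 3)
  T_a: need (3, 0) fits (5, 3); releases (0, 2), pool now (5, 5)
  T_g: need (3, 2) fits (5, 5); releases (0, 2), pool now (5, 7)


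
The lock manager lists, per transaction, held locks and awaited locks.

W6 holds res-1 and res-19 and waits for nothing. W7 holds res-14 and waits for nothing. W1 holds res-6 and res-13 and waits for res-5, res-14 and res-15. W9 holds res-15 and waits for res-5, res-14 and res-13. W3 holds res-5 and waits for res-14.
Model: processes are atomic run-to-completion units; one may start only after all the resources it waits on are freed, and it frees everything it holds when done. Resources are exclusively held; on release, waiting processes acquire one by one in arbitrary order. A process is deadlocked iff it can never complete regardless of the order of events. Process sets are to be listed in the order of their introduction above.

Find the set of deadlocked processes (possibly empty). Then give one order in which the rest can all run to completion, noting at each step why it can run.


Deadlocked: W1 and W9.
Key observation: the cycle W1 -> W9 -> W1 can never break — each member waits on the next; no other process is dragged down with it.
One completion order for the rest: W7, W6, W3.
Check, step by step:
  W7 waits on nothing -> runs at once and releases res-14
  W6 waits on nothing -> runs at once and releases res-1 and res-19
  run W3 (all its waits — res-14 — are resolved); releases res-5


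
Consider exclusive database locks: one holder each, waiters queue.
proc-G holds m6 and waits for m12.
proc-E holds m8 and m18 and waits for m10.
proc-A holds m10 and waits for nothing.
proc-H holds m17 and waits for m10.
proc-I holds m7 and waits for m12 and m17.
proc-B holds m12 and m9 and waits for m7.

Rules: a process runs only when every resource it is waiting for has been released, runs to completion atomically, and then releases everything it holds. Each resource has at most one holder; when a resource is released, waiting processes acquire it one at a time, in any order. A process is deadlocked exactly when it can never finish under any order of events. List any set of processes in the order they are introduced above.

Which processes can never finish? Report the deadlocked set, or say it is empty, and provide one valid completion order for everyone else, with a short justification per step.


Deadlocked set: proc-G, proc-I and proc-B.
Key observation: proc-B -> proc-I -> proc-B is a circular wait — nothing in it can go first; proc-G waits into the deadlock from upstream.
A valid finishing order for the others: proc-A, proc-E, proc-H.
Walking it through:
  proc-A: no waits; runs immediately, freeing m10
  proc-E: everything it awaited (m10) is free; runs, freeing m8 and m18
  proc-H: everything it awaited (m10) is free; runs, freeing m17


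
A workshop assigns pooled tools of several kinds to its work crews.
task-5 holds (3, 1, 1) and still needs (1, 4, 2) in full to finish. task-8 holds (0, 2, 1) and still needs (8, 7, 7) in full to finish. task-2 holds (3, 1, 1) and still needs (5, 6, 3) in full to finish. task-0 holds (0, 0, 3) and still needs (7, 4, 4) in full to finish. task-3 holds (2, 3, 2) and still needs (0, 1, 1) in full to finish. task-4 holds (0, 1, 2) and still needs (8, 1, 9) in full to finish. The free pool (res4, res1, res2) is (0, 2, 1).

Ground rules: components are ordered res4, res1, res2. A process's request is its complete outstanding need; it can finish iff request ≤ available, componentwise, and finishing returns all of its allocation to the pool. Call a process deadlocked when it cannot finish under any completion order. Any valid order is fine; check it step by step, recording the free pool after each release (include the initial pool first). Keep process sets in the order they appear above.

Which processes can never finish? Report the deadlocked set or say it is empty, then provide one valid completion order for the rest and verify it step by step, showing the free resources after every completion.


The deadlocked set is empty.
Key observation: there is always a runnable process — task-3 first — so the state unwinds completely.
A valid finishing order for the others: task-3, task-5, task-2, task-0, task-8, task-4. Walking it through:
  pool = (0, 2, 1)
  run task-3 (needs (0, 1, 1), free (0, 2, 1)); after release of (2, 3, 2) the pool is (2, 5, 3)
  run task-5 (needs (1, 4, 2), free (2, 5, 3)); after release of (3, 1, 1) the pool is (5, 6, 4)
  run task-2 (needs (5, 6, 3), free (5, 6, 4)); after release of (3, 1, 1) the pool is (8, 7, 5)
  run task-0 (needs (7, 4, 4), free (8, 7, 5)); after release of (0, 0, 3) the pool is (8, 7, 8)
  run task-8 (needs (8, 7, 7), free (8, 7, 8)); after release of (0, 2, 1) the pool is (8, 9, 9)
  run task-4 (needs (8, 1, 9), free (8, 9, 9)); after release of (0, 1, 2) the pool is (8, 10, 11)


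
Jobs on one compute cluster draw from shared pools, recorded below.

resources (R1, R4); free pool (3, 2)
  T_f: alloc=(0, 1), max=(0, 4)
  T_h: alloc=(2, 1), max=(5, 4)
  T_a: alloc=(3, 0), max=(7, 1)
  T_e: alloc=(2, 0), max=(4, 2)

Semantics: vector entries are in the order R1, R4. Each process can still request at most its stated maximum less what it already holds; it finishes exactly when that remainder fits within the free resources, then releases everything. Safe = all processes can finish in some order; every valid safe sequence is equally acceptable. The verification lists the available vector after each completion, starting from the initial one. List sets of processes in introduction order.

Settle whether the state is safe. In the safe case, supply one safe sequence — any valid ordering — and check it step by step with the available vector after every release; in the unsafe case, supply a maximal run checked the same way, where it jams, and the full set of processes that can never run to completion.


UNSAFE.
Key observation: the pool after T_e, T_a is (8, 2); every surviving request exceeds it in R4, so progress ends there.
Going as far as possible: T_e, T_a; after that, nothing fits. Check, step by step:
  pool = (3, 2)
  T_e needs (2, 2) <= (3, 2) -> finishes; pool += (2, 0) = (5, 2)
  T_a needs (4, 1) <= (5, 2) -> finishes; pool += (3, 0) = (8, 2)
  blocked: T_f wants (0, 3), pool (8, 2) — not enough R4
  blocked: T_h wants (3, 3), pool (8, 2) — not enough R4
Permanently blocked: T_f and T_h.


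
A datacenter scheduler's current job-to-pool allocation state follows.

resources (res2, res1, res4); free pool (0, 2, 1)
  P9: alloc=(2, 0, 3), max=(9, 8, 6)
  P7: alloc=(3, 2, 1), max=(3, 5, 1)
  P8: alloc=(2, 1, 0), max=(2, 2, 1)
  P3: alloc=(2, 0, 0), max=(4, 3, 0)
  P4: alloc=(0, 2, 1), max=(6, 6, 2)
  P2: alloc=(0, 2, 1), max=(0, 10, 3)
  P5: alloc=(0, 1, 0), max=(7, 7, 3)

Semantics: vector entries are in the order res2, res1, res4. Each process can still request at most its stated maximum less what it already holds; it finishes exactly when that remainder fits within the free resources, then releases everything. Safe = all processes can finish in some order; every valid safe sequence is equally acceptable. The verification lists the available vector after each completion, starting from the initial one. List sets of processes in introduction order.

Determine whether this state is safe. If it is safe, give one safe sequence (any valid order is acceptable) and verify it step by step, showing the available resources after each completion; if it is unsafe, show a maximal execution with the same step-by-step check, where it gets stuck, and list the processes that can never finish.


SAFE — a valid safe sequence is P8, P7, P3, P4, P5, P2, P9.
Key observation: P8 is the earliest step where a requested resource binds exactly: need (0, 1, 1), pool (0, 2, 1) at its turn.
Walking it through:
  pool = (0, 2, 1)
  P8: need (0, 1, 1) fits (0, 2, 1); releases (2, 1, 0), pool now (2, 3, 1)
  P7: need (0, 3, 0) fits (2, 3, 1); releases (3, 2, 1), pool now (5, 5, 2)
  P3: need (2, 3, 0) fits (5, 5, 2); releases (2, 0, 0), pool now (7, 5, 2)
  P4: need (6, 4, 1) fits (7, 5, 2); releases (0, 2, 1), pool now (7, 7, 3)
  P5: need (7, 6, 3) fits (7, 7, 3); releases (0, 1, 0), pool now (7, 8, 3)
  P2: need (0, 8, 2) fits (7, 8, 3); releases (0, 2, 1), pool now (7, 10, 4)
  P9: need (7, 8, 3) fits (7, 10, 4); releases (2, 0, 3), pool now (9, 10, 7)


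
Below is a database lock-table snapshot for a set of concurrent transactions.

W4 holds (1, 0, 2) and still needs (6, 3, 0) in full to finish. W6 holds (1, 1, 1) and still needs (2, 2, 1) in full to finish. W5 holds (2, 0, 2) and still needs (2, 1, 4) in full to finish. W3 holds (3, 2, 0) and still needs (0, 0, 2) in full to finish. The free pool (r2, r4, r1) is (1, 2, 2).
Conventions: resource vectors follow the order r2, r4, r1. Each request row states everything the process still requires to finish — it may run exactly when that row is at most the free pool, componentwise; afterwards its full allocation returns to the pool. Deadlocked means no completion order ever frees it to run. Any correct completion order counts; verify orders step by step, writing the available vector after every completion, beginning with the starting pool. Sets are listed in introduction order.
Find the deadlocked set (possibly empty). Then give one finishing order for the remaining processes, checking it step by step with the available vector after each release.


Deadlocked: W4 and W5.
Key observation: after W3, W6 the pool peaks at (5, 5, 3), and each blocked process is short somewhere: W4 on r2; W5 on r1.
The rest can finish in the order W3, W6. Verifying each step:
  pool = (1, 2, 2)
  W3 needs (0, 0, 2) <= (1, 2, 2) -> finishes; pool += (3, 2, 0) = (4, 4, 2)
  W6 needs (2, 2, 1) <= (4, 4, 2) -> finishes; pool += (1, 1, 1) = (5, 5, 3)
The blocked processes can never fit:
  W4 cannot run: need (6, 3, 0) vs free (5, 5, 3) (insufficient r2)
  W5 cannot run: need (2, 1, 4) vs free (5, 5, 3) (insufficient r1)


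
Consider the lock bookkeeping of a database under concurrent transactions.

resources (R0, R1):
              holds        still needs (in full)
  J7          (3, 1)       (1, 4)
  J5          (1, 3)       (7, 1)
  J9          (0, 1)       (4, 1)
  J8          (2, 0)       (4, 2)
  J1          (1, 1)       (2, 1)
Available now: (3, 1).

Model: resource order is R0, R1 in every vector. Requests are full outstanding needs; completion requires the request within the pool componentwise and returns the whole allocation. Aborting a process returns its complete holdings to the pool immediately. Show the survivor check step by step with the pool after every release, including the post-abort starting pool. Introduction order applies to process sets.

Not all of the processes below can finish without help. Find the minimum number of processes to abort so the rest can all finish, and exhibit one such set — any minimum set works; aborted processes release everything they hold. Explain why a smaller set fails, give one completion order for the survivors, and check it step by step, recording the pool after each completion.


The answer: abort J7.
Key observation: J5 could never have finished before the abort; with (3, 1) returned by J7, it fits at step 4.
Why nothing smaller works: aborting no one leaves the state deadlocked as given.
The survivors complete as J1, J9, J8, J5. Verifying each step (starting from the post-abort pool):
  pool = (6, 2)
  run J1 (needs (2, 1), free (6, 2)); after release of (1, 1) the pool is (7, 3)
  run J9 (needs (4, 1), free (7, 3)); after release of (0, 1) the pool is (7, 4)
  run J8 (needs (4, 2), free (7, 4)); after release of (2, 0) the pool is (9, 4)
  run J5 (needs (7, 1), free (9, 4)); after release of (1, 3) the pool is (10, 7)


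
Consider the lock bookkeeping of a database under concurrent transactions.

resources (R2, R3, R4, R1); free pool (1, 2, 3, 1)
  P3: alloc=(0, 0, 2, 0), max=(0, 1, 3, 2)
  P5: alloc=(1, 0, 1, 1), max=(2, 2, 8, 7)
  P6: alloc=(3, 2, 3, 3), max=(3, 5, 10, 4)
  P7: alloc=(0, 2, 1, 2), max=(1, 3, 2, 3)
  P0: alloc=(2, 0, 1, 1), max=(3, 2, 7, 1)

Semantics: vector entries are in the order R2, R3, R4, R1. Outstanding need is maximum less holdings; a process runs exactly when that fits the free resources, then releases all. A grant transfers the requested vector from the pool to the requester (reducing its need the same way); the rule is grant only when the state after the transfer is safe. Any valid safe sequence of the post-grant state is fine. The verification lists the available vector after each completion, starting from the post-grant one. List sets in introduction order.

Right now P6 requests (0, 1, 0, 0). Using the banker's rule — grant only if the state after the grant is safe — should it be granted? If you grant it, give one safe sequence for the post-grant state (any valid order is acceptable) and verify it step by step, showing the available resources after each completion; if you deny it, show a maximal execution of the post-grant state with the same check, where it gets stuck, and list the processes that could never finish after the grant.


GRANT. The post-grant state is safe; one safe sequence: P7, P3, P0, P6, P5.
Key observation: the transfer keeps a workable pool ((1, 1, 3, 1)); P7 starts the safe sequence.
Verifying the post-grant state step by step:
  pool = (1, 1, 3, 1)
  P7 needs (1, 1, 1, 1) <= (1, 1, 3, 1) -> finishes; pool += (0, 2, 1, 2) = (1, 3, 4, 3)
  P3 needs (0, 1, 1, 2) <= (1, 3, 4, 3) -> finishes; pool += (0, 0, 2, 0) = (1, 3, 6, 3)
  P0 needs (1, 2, 6, 0) <= (1, 3, 6, 3) -> finishes; pool += (2, 0, 1, 1) = (3, 3, 7, 4)
  P6 needs (0, 2, 7, 1) <= (3, 3, 7, 4) -> finishes; pool += (3, 3, 3, 3) = (6, 6, 10, 7)
  P5 needs (1, 2, 7, 6) <= (6, 6, 10, 7) -> finishes; pool += (1, 0, 1, 1) = (7, 6, 11, 8)


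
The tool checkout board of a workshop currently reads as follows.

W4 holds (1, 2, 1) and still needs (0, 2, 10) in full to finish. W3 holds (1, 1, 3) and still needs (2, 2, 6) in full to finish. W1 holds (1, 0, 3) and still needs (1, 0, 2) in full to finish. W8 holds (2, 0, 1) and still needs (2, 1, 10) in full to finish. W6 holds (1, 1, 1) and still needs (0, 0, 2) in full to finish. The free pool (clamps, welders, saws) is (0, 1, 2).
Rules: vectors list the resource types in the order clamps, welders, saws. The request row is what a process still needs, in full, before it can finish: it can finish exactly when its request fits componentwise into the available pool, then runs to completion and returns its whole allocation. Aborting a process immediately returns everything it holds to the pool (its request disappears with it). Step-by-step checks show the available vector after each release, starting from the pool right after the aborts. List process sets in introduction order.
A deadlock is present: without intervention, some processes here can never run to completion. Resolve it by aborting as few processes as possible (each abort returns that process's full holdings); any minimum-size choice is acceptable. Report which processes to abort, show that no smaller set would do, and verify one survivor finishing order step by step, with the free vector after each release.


The answer: abort W8.
Key observation: no ordering could ever have run W4 before the abort of W8; with (2, 0, 1) back in the pool it fits at step 4.
Why nothing smaller works: aborting no one leaves the state deadlocked as given.
The survivors complete as W6, W1, W3, W4. Step-by-step check (starting from the post-abort pool):
  pool = (2, 1, 3)
  W6 needs (0, 0, 2) <= (2, 1, 3) -> finishes; pool += (1, 1, 1) = (3, 2, 4)
  W1 needs (1, 0, 2) <= (3, 2, 4) -> finishes; pool += (1, 0, 3) = (4, 2, 7)
  W3 needs (2, 2, 6) <= (4, 2, 7) -> finishes; pool += (1, 1, 3) = (5, 3, 10)
  W4 needs (0, 2, 10) <= (5, 3, 10) -> finishes; pool += (1, 2, 1) = (6, 5, 11)


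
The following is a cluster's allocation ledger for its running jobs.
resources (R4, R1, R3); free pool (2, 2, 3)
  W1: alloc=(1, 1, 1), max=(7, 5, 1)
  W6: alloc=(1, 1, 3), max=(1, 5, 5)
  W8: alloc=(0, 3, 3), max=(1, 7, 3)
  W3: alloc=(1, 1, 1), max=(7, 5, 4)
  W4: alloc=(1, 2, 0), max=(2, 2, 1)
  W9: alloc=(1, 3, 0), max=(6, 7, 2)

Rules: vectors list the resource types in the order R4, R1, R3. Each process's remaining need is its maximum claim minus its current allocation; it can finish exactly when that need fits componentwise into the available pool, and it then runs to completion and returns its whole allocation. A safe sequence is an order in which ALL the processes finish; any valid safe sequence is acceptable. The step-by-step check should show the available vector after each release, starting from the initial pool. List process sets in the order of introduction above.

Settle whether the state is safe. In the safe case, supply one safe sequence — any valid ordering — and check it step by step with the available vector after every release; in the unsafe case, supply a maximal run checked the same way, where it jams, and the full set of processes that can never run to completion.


UNSAFE — no complete ordering exists.
Key observation: the wall is R4: completing W4, W6, W8 brings the pool only to (4, 8, 9), and all the rest need more.
The run W4, W6, W8 cannot be extended any further. Check, step by step:
  pool = (2, 2, 3)
  W4: need (1, 0, 1) fits (2, 2, 3); releases (1, 2, 0), pool now (3, 4, 3)
  W6: need (0, 4, 2) fits (3, 4, 3); releases (1, 1, 3), pool now (4, 5, 6)
  W8: need (1, 4, 0) fits (4, 5, 6); releases (0, 3, 3), pool now (4, 8, 9)
  blocked: W1 wants (6, 4, 0), pool (4, 8, 9) — not enough R4
  blocked: W3 wants (6, 4, 3), pool (4, 8, 9) — not enough R4
  blocked: W9 wants (5, 4, 2), pool (4, 8, 9) — not enough R4
Processes that can never finish: W1, W3 and W9.


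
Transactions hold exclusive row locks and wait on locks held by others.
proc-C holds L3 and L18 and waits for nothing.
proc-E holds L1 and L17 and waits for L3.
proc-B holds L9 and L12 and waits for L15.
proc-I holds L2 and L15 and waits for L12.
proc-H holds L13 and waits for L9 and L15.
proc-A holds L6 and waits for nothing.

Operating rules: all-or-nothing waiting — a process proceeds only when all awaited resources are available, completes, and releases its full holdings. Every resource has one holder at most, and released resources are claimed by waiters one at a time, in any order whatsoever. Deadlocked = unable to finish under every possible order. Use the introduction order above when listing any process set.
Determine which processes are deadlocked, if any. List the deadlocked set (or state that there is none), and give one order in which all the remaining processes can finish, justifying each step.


Deadlocked set: proc-B, proc-I and proc-H.
Key observation: the waits loop around proc-B -> proc-I -> proc-B with no way out; proc-H waits into the deadlock from upstream.
A valid finishing order for the others: proc-C, proc-E, proc-A.
Verifying each step:
  proc-C: no waits; runs immediately, freeing L3 and L18
  run proc-E (all its waits — L3 — are resolved); releases L1 and L17
  proc-A: no waits; runs immediately, freeing L6


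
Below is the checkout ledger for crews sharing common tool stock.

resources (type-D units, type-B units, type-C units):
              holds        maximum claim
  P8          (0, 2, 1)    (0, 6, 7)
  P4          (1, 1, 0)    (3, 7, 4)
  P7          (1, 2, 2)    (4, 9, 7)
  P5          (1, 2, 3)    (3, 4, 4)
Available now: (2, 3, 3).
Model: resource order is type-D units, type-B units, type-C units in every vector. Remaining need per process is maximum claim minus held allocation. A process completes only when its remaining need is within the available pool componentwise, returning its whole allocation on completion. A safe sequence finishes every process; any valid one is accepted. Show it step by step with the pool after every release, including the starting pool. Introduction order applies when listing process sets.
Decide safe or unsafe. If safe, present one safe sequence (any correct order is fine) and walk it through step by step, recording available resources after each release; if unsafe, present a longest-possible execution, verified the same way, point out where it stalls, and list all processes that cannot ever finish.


SAFE. One safe sequence: P5, P8, P4, P7.
Key observation: the order's first zero-slack moment is P5 ((2, 2, 1) needed, (2, 3, 3) free — a requested resource with nothing to spare).
Walking it through:
  pool = (2, 3, 3)
  P5 needs (2, 2, 1) <= (2, 3, 3) -> finishes; pool += (1, 2, 3) = (3, 5, 6)
  P8 needs (0, 4, 6) <= (3, 5, 6) -> finishes; pool += (0, 2, 1) = (3, 7, 7)
  P4 needs (2, 6, 4) <= (3, 7, 7) -> finishes; pool += (1, 1, 0) = (4, 8, 7)
  P7 needs (3, 7, 5) <= (4, 8, 7) -> finishes; pool += (1, 2, 2) = (5, 10, 9)


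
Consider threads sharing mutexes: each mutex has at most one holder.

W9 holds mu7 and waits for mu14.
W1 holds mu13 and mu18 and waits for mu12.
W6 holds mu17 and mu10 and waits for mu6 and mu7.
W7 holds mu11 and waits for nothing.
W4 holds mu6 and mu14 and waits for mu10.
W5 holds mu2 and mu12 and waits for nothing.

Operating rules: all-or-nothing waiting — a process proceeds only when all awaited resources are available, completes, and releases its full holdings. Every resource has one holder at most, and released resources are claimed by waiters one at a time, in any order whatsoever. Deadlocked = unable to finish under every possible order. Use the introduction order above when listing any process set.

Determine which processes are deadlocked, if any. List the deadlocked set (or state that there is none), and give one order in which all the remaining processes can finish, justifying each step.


Deadlocked set: W9, W6 and W4.
Key observation: along W9 -> W4 -> W6 -> W9, each member waits on what the next one holds — a deadlock; no other process is dragged down with it.
One completion order for the rest: W7, W5, W1.
Verifying each step:
  W7 waits on nothing -> runs at once and releases mu11
  W5 waits on nothing -> runs at once and releases mu2 and mu12
  W1 waits on mu12 — all released -> runs and releases mu13 and mu18


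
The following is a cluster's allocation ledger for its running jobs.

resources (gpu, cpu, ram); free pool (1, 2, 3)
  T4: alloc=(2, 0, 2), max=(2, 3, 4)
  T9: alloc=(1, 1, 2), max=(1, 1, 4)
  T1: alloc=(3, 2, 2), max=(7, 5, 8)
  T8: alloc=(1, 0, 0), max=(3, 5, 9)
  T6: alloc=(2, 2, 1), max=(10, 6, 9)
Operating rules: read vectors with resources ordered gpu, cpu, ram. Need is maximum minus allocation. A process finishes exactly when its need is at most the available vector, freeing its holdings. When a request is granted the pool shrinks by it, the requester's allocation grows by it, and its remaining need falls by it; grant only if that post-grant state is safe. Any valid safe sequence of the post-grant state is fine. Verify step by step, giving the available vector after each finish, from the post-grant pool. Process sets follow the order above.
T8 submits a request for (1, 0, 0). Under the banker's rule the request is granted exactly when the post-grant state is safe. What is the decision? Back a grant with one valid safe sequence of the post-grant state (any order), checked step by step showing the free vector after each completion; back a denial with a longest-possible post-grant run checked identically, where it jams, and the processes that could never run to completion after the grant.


DENY — the pretend-granted state is unsafe.
Key observation: after T9, T4 the pool peaks at (3, 3, 7), and each blocked process is short somewhere: T1 on gpu; T8 on cpu, ram; T6 on gpu, cpu, ram.
On the post-grant state, T9, T4 is a maximal run — nothing extends it. Walking it through:
  pool = (0, 2, 3)
  run T9 (needs (0, 0, 2), free (0, 2, 3)); after release of (1, 1, 2) the pool is (1, 3, 5)
  run T4 (needs (0, 3, 2), free (1, 3, 5)); after release of (2, 0, 2) the pool is (3, 3, 7)
  T1 cannot run: need (4, 3, 6) vs free (3, 3, 7) (insufficient gpu)
  T8 cannot run: need (1, 5, 9) vs free (3, 3, 7) (insufficient cpu and ram)
  T6 cannot run: need (8, 4, 8) vs free (3, 3, 7) (insufficient gpu, cpu and ram)
Had the request been granted, T1, T8 and T6 could never finish.


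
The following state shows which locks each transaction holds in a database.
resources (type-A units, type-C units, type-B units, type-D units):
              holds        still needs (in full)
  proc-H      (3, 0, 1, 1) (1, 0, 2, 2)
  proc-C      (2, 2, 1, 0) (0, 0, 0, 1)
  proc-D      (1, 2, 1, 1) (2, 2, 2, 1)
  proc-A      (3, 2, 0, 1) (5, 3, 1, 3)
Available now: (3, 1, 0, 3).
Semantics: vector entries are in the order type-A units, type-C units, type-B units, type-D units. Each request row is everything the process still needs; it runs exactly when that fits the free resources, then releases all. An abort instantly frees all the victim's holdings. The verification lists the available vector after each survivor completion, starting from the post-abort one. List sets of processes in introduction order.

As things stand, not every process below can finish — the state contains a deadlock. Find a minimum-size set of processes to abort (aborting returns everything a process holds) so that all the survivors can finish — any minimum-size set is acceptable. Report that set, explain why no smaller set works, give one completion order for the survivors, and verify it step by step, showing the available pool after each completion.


The answer: abort proc-D.
Key observation: proc-H had no path to completion before; after the abort of proc-D ((1, 2, 1, 1) returned), step 2 is where it fits.
Why nothing smaller works: aborting no one leaves the state deadlocked as given.
One survivor order: proc-C, proc-H, proc-A. Check, step by step (post-abort pool first):
  pool = (4, 3, 1, 4)
  proc-C: need (0, 0, 0, 1) fits (4, 3, 1, 4); releases (2, 2, 1, 0), pool now (6, 5, 2, 4)
  proc-H: need (1, 0, 2, 2) fits (6, 5, 2, 4); releases (3, 0, 1, 1), pool now (9, 5, 3, 5)
  proc-A: need (5, 3, 1, 3) fits (9, 5, 3, 5); releases (3, 2, 0, 1), pool now (12, 7, 3, 6)


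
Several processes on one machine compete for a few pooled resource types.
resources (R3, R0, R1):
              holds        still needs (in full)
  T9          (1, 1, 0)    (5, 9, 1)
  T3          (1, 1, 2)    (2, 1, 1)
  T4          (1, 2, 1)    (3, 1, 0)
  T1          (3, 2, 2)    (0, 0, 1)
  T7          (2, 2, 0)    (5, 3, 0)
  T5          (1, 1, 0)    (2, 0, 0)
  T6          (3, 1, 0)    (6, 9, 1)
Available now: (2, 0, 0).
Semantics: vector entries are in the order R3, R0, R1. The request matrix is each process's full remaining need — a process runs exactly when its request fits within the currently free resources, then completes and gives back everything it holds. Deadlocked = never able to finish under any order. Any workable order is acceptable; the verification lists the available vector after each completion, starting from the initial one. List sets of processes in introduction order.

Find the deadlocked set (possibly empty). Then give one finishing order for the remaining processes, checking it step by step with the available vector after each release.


Deadlocked: T9 and T6.
Key observation: T5, T4, T1, T7, T3 can finish, but then (10, 8, 5) is all there is, and the blocked group's R0 demands exceed it.
One completion order for the rest: T5, T4, T1, T7, T3. Step-by-step check:
  pool = (2, 0, 0)
  run T5 (needs (2, 0, 0), free (2, 0, 0)); after release of (1, 1, 0) the pool is (3, 1, 0)
  run T4 (needs (3, 1, 0), free (3, 1, 0)); after release of (1, 2, 1) the pool is (4, 3, 1)
  run T1 (needs (0, 0, 1), free (4, 3, 1)); after release of (3, 2, 2) the pool is (7, 5, 3)
  run T7 (needs (5, 3, 0), free (7, 5, 3)); after release of (2, 2, 0) the pool is (9, 7, 3)
  run T3 (needs (2, 1, 1), free (9, 7, 3)); after release of (1, 1, 2) the pool is (10, 8, 5)
The stuck group stays short no matter what:
  blocked: T9 wants (5, 9, 1), pool (10, 8, 5) — not enough R0
  blocked: T6 wants (6, 9, 1), pool (10, 8, 5) — not enough R0
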